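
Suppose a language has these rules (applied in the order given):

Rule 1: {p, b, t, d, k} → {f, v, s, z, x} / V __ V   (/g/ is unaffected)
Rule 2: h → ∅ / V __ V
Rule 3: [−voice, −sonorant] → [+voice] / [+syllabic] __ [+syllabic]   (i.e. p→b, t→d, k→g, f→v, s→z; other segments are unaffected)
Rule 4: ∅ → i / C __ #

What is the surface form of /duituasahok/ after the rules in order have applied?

Rule 1 (intervocalic spirantization): /t/ is a stop between vowels /i/ and /u/, so it spirantizes to the fricative [s]. /duituasahok/ → duisuasahok.
Rule 2 (intervocalic h-deletion): /h/ occurs between vowels /a/ and /o/, so it deletes. /duisuasahok/ → duisuasaok.
Rule 3 (intervocalic voicing): /s/ is a voiceless obstruent between vowels /i/ and /u/, so it voices to [z]. /s/ is a voiceless obstruent between vowels /a/ and /a/, so it voices to [z]. /duisuasaok/ → duizuazaok.
Rule 4 (final i-epenthesis): the form ends in the consonant /k/, so [i] is inserted word-finally. /duizuazaok/ → duizuazaoki.

duizuazaoki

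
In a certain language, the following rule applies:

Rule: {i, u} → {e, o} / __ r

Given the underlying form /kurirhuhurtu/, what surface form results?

/u/ is a high vowel immediately before /r/, so it lowers to [o].
/i/ is a high vowel immediately before /r/, so it lowers to [e].
/u/ is a high vowel immediately before /r/, so it lowers to [o].
The other instances of /u/ do not occur in the required environment and remain unchanged.
Surface form: [korerhuhortu].

korerhuhortu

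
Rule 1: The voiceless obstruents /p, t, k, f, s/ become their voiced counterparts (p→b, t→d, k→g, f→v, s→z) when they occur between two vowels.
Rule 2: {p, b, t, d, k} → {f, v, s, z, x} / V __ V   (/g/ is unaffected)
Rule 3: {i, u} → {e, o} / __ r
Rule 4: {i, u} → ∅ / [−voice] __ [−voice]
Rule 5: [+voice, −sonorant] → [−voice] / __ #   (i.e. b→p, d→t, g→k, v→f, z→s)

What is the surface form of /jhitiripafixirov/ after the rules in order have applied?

Rule 1 (intervocalic voicing): /t/ is a voiceless obstruent between vowels /i/ and /i/, so it voices to [d]. /p/ is a voiceless obstruent between vowels /i/ and /a/, so it voices to [b]. /f/ is a voiceless obstruent between vowels /a/ and /i/, so it voices to [v]. /jhitiripafixirov/ → jhidiribavixirov.
Rule 2 (intervocalic spirantization): /d/ is a stop between vowels /i/ and /i/, so it spirantizes to the fricative [z]. /b/ is a stop between vowels /i/ and /a/, so it spirantizes to the fricative [v]. /jhidiribavixirov/ → jhizirivavixirov.
Rule 3 (pre-rhotic lowering): /i/ is a high vowel immediately before /r/, so it lowers to [e]. /i/ is a high vowel immediately before /r/, so it lowers to [e]. /jhizirivavixirov/ → jhizerivavixerov.
Rule 4 (high vowel syncope): no segment meets the environment; /jhizerivavixerov/ is unchanged.
Rule 5 (final devoicing): /v/ is a voiced obstruent in word-final position, so it devoices to [f]. /jhizerivavixerov/ → jhizerivavixerof.

jhizerivavixerof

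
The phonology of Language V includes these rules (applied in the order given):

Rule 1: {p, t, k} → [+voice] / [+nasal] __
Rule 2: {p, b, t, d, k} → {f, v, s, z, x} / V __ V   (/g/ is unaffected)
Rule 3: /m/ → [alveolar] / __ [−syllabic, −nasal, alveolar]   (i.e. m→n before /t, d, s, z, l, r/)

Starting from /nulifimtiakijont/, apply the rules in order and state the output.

Rule 1 (post-nasal voicing): /t/ is a voiceless stop immediately after the nasal /m/, so it voices to [d]. /t/ is a voiceless stop immediately after the nasal /n/, so it voices to [d]. /nulifimtiakijont/ → nulifimdiakijond.
Rule 2 (intervocalic spirantization): /k/ is a stop between vowels /a/ and /i/, so it spirantizes to the fricative [x]. /nulifimdiakijond/ → nulifimdiaxijond.
Rule 3 (nasal place assimilation): /m/ precedes the alveolar consonant /d/, so it assimilates in place to [n]. /nulifimdiaxijond/ → nulifindiaxijond.

nulifindiaxijond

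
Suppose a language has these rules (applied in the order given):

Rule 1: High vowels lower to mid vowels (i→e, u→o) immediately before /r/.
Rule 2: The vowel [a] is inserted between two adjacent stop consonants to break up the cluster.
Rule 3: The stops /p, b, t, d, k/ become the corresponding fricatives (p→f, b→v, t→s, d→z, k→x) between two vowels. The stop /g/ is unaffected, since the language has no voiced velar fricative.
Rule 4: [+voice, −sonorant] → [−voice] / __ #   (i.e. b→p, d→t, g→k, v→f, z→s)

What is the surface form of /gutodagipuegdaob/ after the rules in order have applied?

gusozagifuegazaop

Rule 1 (pre-rhotic lowering): no segment meets the environment; /gutodagipuegdaob/ is unchanged.
Rule 2 (stop-cluster a-epenthesis): /g/ and /d/ form a stop–stop cluster, so [a] is inserted between them. /gutodagipuegdaob/ → gutodagipuegadaob.
Rule 3 (intervocalic spirantization): /t/ is a stop between vowels /u/ and /o/, so it spirantizes to the fricative [s]. /d/ is a stop between vowels /o/ and /a/, so it spirantizes to the fricative [z]. /p/ is a stop between vowels /i/ and /u/, so it spirantizes to the fricative [f]. /d/ is a stop between vowels /a/ and /a/, so it spirantizes to the fricative [z]. /gutodagipuegadaob/ → gusozagifuegazaob.
Rule 4 (final devoicing): /b/ is a voiced obstruent in word-final position, so it devoices to [p]. /gusozagifuegazaob/ → gusozagifuegazaop.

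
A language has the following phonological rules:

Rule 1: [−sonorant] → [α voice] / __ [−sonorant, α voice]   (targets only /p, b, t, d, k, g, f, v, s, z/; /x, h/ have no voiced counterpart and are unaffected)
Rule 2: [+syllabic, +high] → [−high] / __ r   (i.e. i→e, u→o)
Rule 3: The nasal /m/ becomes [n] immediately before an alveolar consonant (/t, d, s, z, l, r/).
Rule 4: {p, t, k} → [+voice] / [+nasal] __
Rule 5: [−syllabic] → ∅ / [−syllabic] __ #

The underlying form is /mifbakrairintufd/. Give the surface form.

mivbakraerinduv

Rule 1 (regressive voicing assimilation): /f/ precedes the voiced obstruent /b/, so it voices to [v] by assimilation. /f/ precedes the voiced obstruent /d/, so it voices to [v] by assimilation. /mifbakrairintufd/ → mivbakrairintuvd.
Rule 2 (pre-rhotic lowering): /i/ is a high vowel immediately before /r/, so it lowers to [e]. /mivbakrairintuvd/ → mivbakraerintuvd.
Rule 3 (nasal place assimilation): no segment meets the environment; /mivbakraerintuvd/ is unchanged.
Rule 4 (post-nasal voicing): /t/ is a voiceless stop immediately after the nasal /n/, so it voices to [d]. /mivbakraerintuvd/ → mivbakraerinduvd.
Rule 5 (final cluster simplification): /d/ is the second consonant of a word-final cluster /vd/, so it deletes. /mivbakraerinduvd/ → mivbakraerinduv.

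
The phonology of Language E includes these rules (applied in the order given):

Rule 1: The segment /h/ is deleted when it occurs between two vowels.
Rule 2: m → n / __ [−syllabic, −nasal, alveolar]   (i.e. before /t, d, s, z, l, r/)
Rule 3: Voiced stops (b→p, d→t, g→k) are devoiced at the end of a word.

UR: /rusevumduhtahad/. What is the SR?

Rule 1 (intervocalic h-deletion): /h/ occurs between vowels /a/ and /a/, so it deletes. /rusevumduhtahad/ → rusevumduhtaad.
Rule 2 (nasal place assimilation): /m/ precedes the alveolar consonant /d/, so it assimilates in place to [n]. /rusevumduhtaad/ → rusevunduhtaad.
Rule 3 (final devoicing): /d/ is a voiced stop in word-final position, so it devoices to [t]. /rusevunduhtaad/ → rusevunduhtaat.

rusevunduhtaat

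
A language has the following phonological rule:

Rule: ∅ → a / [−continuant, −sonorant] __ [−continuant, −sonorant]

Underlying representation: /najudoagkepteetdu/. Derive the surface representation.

/g/ and /k/ form a stop–stop cluster, so [a] is inserted between them.
/p/ and /t/ form a stop–stop cluster, so [a] is inserted between them.
/t/ and /d/ form a stop–stop cluster, so [a] is inserted between them.
Surface form: [najudoagakepateetadu].

najudoagakepateetadu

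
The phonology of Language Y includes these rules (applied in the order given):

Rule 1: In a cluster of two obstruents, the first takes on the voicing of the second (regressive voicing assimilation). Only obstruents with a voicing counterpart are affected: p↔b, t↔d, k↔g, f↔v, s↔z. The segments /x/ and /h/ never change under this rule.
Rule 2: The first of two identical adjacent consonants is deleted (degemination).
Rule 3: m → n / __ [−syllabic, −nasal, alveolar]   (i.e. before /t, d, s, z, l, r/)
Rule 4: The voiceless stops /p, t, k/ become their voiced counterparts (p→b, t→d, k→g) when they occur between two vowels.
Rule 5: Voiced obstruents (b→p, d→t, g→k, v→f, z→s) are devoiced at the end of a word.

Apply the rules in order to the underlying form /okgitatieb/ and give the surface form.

Rule 1 (regressive voicing assimilation): /k/ precedes the voiced obstruent /g/, so it voices to [g] by assimilation. /okgitatieb/ → oggitatieb.
Rule 2 (degemination): /gg/ is a geminate; the first /g/ deletes. /oggitatieb/ → ogitatieb.
Rule 3 (nasal place assimilation): no segment meets the environment; /ogitatieb/ is unchanged.
Rule 4 (intervocalic voicing): /t/ is a voiceless stop between vowels /i/ and /a/, so it voices to [d]. /t/ is a voiceless stop between vowels /a/ and /i/, so it voices to [d]. /ogitatieb/ → ogidadieb.
Rule 5 (final devoicing): /b/ is a voiced obstruent in word-final position, so it devoices to [p]. /ogidadieb/ → ogidadiep.

ogidadiep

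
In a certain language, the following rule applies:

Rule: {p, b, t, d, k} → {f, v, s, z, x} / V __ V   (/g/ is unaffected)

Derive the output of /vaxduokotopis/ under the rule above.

Scanning /vaxduokotopis/: /d/ at position 4 is not in the conditioning environment; /k/ is a stop between vowels /o/ and /o/, so it spirantizes to the fricative [x]; /t/ is a stop between vowels /o/ and /o/, so it spirantizes to the fricative [s]; /p/ is a stop between vowels /o/ and /i/, so it spirantizes to the fricative [f].
Result: [vaxduoxosofis].

vaxduoxosofis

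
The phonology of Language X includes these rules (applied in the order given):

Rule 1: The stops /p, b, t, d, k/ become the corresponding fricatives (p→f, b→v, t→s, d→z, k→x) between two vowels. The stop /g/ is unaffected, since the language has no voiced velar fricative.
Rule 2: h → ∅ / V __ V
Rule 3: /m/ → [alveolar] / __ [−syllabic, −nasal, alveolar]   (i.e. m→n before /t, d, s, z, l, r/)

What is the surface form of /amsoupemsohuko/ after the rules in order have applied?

ansoufensouxo

Rule 1 (intervocalic spirantization): /p/ is a stop between vowels /u/ and /e/, so it spirantizes to the fricative [f]. /k/ is a stop between vowels /u/ and /o/, so it spirantizes to the fricative [x]. /amsoupemsohuko/ → amsoufemsohuxo.
Rule 2 (intervocalic h-deletion): /h/ occurs between vowels /o/ and /u/, so it deletes. /amsoufemsohuxo/ → amsoufemsouxo.
Rule 3 (nasal place assimilation): /m/ precedes the alveolar consonant /s/, so it assimilates in place to [n]. /m/ precedes the alveolar consonant /s/, so it assimilates in place to [n]. /amsoufemsouxo/ → ansoufensouxo.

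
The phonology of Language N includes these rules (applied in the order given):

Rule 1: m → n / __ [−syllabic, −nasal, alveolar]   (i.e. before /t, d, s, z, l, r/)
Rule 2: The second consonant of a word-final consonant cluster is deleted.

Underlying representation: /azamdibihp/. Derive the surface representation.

azandibih

Rule 1 (nasal place assimilation): /m/ precedes the alveolar consonant /d/, so it assimilates in place to [n]. /azamdibihp/ → azandibihp.
Rule 2 (final cluster simplification): /p/ is the second consonant of a word-final cluster /hp/, so it deletes. /azandibihp/ → azandibih.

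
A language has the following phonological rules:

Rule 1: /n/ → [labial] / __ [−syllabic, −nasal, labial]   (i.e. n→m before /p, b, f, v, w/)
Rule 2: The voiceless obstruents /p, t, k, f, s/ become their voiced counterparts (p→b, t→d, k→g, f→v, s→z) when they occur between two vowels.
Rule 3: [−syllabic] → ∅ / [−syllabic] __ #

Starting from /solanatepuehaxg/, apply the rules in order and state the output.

solanadebuehax

Rule 1 (nasal place assimilation): no segment meets the environment; /solanatepuehaxg/ is unchanged.
Rule 2 (intervocalic voicing): /t/ is a voiceless obstruent between vowels /a/ and /e/, so it voices to [d]. /p/ is a voiceless obstruent between vowels /e/ and /u/, so it voices to [b]. /solanatepuehaxg/ → solanadebuehaxg.
Rule 3 (final cluster simplification): /g/ is the second consonant of a word-final cluster /xg/, so it deletes. /solanadebuehaxg/ → solanadebuehax.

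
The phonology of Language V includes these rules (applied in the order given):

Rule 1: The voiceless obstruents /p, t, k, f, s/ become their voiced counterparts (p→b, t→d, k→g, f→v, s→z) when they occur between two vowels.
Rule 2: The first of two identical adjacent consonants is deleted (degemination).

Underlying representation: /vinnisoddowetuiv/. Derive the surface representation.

Rule 1 (intervocalic voicing): /s/ is a voiceless obstruent between vowels /i/ and /o/, so it voices to [z]. /t/ is a voiceless obstruent between vowels /e/ and /u/, so it voices to [d]. /vinnisoddowetuiv/ → vinnizoddoweduiv.
Rule 2 (degemination): /nn/ is a geminate; the first /n/ deletes. /dd/ is a geminate; the first /d/ deletes. /vinnizoddoweduiv/ → vinizodoweduiv.

vinizodoweduiv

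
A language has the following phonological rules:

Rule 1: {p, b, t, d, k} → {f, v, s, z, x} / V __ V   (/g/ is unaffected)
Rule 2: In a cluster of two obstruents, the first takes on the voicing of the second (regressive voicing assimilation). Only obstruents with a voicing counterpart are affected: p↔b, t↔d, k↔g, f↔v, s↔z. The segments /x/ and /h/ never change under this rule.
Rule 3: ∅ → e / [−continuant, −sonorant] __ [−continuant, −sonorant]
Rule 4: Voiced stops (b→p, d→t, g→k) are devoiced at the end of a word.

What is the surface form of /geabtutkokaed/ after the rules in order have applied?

geapetutekoxaet

Rule 1 (intervocalic spirantization): /k/ is a stop between vowels /o/ and /a/, so it spirantizes to the fricative [x]. /geabtutkokaed/ → geabtutkoxaed.
Rule 2 (regressive voicing assimilation): /b/ precedes the voiceless obstruent /t/, so it devoices to [p] by assimilation. /geabtutkoxaed/ → geaptutkoxaed.
Rule 3 (stop-cluster e-epenthesis): /p/ and /t/ form a stop–stop cluster, so [e] is inserted between them. /t/ and /k/ form a stop–stop cluster, so [e] is inserted between them. /geaptutkoxaed/ → geapetutekoxaed.
Rule 4 (final devoicing): /d/ is a voiced stop in word-final position, so it devoices to [t]. /geapetutekoxaed/ → geapetutekoxaet.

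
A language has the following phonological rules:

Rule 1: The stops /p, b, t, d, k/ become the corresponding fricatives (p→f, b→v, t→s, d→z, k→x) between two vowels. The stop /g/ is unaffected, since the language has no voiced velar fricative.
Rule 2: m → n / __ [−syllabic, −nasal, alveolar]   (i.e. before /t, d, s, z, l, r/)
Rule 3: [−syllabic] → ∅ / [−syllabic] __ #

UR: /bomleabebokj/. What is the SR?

Rule 1 (intervocalic spirantization): /b/ is a stop between vowels /a/ and /e/, so it spirantizes to the fricative [v]. /b/ is a stop between vowels /e/ and /o/, so it spirantizes to the fricative [v]. /bomleabebokj/ → bomleavevokj.
Rule 2 (nasal place assimilation): /m/ precedes the alveolar consonant /l/, so it assimilates in place to [n]. /bomleavevokj/ → bonleavevokj.
Rule 3 (final cluster simplification): /j/ is the second consonant of a word-final cluster /kj/, so it deletes. /bonleavevokj/ → bonleavevok.

bonleavevok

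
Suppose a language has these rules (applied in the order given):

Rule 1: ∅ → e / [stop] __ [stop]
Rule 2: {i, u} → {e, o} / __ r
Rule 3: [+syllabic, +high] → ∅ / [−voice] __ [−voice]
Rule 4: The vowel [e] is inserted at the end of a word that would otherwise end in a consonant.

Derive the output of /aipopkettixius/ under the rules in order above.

aipopeketetxiuse

Rule 1 (stop-cluster e-epenthesis): /p/ and /k/ form a stop–stop cluster, so [e] is inserted between them. /t/ and /t/ form a stop–stop cluster, so [e] is inserted between them. /aipopkettixius/ → aipopeketetixius.
Rule 2 (pre-rhotic lowering): no segment meets the environment; /aipopeketetixius/ is unchanged.
Rule 3 (high vowel syncope): /i/ is a high vowel flanked by voiceless consonants /t/ and /x/, so it deletes. /aipopeketetixius/ → aipopeketetxius.
Rule 4 (final e-epenthesis): the form ends in the consonant /s/, so [e] is inserted word-finally. /aipopeketetxius/ → aipopeketetxiuse.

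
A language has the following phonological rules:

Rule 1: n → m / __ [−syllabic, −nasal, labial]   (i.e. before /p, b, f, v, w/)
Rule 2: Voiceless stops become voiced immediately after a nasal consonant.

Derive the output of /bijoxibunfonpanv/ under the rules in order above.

bijoxibumfombamv

Rule 1 (nasal place assimilation): /n/ precedes the labial consonant /f/, so it assimilates in place to [m]. /n/ precedes the labial consonant /p/, so it assimilates in place to [m]. /n/ precedes the labial consonant /v/, so it assimilates in place to [m]. /bijoxibunfonpanv/ → bijoxibumfompamv.
Rule 2 (post-nasal voicing): /p/ is a voiceless stop immediately after the nasal /m/, so it voices to [b]. /bijoxibumfompamv/ → bijoxibumfombamv.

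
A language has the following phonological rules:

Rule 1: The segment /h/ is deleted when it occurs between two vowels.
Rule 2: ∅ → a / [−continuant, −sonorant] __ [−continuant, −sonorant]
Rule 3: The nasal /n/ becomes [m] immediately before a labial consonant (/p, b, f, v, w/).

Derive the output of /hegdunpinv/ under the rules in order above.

hegadumpimv

Rule 1 (intervocalic h-deletion): no segment meets the environment; /hegdunpinv/ is unchanged.
Rule 2 (stop-cluster a-epenthesis): /g/ and /d/ form a stop–stop cluster, so [a] is inserted between them. /hegdunpinv/ → hegadunpinv.
Rule 3 (nasal place assimilation): /n/ precedes the labial consonant /p/, so it assimilates in place to [m]. /n/ precedes the labial consonant /v/, so it assimilates in place to [m]. /hegadunpinv/ → hegadumpimv.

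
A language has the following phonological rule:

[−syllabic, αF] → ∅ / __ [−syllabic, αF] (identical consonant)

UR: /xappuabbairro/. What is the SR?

/pp/ is a geminate; the first /p/ deletes.
/bb/ is a geminate; the first /b/ deletes.
/rr/ is a geminate; the first /r/ deletes.
The other instances of /x/, /p/, /b/, /r/ do not occur in the required environment and remain unchanged.
Surface form: [xapuabairo].

xapuabairo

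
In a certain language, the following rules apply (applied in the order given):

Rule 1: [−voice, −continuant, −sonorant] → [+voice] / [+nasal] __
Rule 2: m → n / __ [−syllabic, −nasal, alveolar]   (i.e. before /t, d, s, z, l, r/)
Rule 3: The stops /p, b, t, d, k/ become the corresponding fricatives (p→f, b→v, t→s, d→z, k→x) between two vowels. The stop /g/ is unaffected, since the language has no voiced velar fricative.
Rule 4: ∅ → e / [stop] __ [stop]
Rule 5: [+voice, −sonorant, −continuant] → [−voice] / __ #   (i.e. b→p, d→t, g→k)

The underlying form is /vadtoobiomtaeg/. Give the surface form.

Rule 1 (post-nasal voicing): /t/ is a voiceless stop immediately after the nasal /m/, so it voices to [d]. /vadtoobiomtaeg/ → vadtoobiomdaeg.
Rule 2 (nasal place assimilation): /m/ precedes the alveolar consonant /d/, so it assimilates in place to [n]. /vadtoobiomdaeg/ → vadtoobiondaeg.
Rule 3 (intervocalic spirantization): /b/ is a stop between vowels /o/ and /i/, so it spirantizes to the fricative [v]. /vadtoobiondaeg/ → vadtooviondaeg.
Rule 4 (stop-cluster e-epenthesis): /d/ and /t/ form a stop–stop cluster, so [e] is inserted between them. /vadtooviondaeg/ → vadetooviondaeg.
Rule 5 (final devoicing): /g/ is a voiced stop in word-final position, so it devoices to [k]. /vadetooviondaeg/ → vadetooviondaek.

vadetooviondaek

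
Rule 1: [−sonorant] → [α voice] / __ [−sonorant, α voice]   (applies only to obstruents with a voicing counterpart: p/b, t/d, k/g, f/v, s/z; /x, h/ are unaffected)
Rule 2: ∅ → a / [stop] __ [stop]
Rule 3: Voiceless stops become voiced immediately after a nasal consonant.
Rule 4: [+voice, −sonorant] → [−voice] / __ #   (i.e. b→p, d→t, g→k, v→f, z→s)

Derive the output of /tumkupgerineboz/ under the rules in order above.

tumgubagerinebos

Rule 1 (regressive voicing assimilation): /p/ precedes the voiced obstruent /g/, so it voices to [b] by assimilation. /tumkupgerineboz/ → tumkubgerineboz.
Rule 2 (stop-cluster a-epenthesis): /b/ and /g/ form a stop–stop cluster, so [a] is inserted between them. /tumkubgerineboz/ → tumkubagerineboz.
Rule 3 (post-nasal voicing): /k/ is a voiceless stop immediately after the nasal /m/, so it voices to [g]. /tumkubagerineboz/ → tumgubagerineboz.
Rule 4 (final devoicing): /z/ is a voiced obstruent in word-final position, so it devoices to [s]. /tumgubagerineboz/ → tumgubagerinebos.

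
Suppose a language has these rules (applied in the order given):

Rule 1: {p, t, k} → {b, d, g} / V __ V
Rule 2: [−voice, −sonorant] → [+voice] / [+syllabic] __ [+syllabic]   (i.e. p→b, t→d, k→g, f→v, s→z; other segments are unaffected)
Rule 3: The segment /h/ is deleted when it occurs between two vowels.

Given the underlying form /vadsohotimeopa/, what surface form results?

vadsoodimeoba

Rule 1 (intervocalic voicing): /t/ is a voiceless stop between vowels /o/ and /i/, so it voices to [d]. /p/ is a voiceless stop between vowels /o/ and /a/, so it voices to [b]. /vadsohotimeopa/ → vadsohodimeoba.
Rule 2 (intervocalic voicing): no segment meets the environment; /vadsohodimeoba/ is unchanged.
Rule 3 (intervocalic h-deletion): /h/ occurs between vowels /o/ and /o/, so it deletes. /vadsohodimeoba/ → vadsoodimeoba.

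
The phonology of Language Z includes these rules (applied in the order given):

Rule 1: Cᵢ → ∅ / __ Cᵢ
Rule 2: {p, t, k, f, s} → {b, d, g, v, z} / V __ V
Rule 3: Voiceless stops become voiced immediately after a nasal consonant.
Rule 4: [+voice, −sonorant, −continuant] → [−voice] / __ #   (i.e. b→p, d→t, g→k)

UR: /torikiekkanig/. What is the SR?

Rule 1 (degemination): /kk/ is a geminate; the first /k/ deletes. /torikiekkanig/ → torikiekanig.
Rule 2 (intervocalic voicing): /k/ is a voiceless obstruent between vowels /i/ and /i/, so it voices to [g]. /k/ is a voiceless obstruent between vowels /e/ and /a/, so it voices to [g]. /torikiekanig/ → torigieganig.
Rule 3 (post-nasal voicing): no segment meets the environment; /torigieganig/ is unchanged.
Rule 4 (final devoicing): /g/ is a voiced stop in word-final position, so it devoices to [k]. /torigieganig/ → torigieganik.

torigieganik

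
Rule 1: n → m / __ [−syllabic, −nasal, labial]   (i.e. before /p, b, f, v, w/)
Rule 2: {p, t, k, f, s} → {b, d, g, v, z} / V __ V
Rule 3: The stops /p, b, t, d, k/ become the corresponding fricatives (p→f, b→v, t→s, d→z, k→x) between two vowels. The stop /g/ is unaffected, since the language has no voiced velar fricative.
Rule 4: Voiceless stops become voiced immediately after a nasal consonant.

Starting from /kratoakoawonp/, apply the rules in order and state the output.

Rule 1 (nasal place assimilation): /n/ precedes the labial consonant /p/, so it assimilates in place to [m]. /kratoakoawonp/ → kratoakoawomp.
Rule 2 (intervocalic voicing): /t/ is a voiceless obstruent between vowels /a/ and /o/, so it voices to [d]. /k/ is a voiceless obstruent between vowels /a/ and /o/, so it voices to [g]. /kratoakoawomp/ → kradoagoawomp.
Rule 3 (intervocalic spirantization): /d/ is a stop between vowels /a/ and /o/, so it spirantizes to the fricative [z]. /kradoagoawomp/ → krazoagoawomp.
Rule 4 (post-nasal voicing): /p/ is a voiceless stop immediately after the nasal /m/, so it voices to [b]. /krazoagoawomp/ → krazoagoawomb.

krazoagoawomb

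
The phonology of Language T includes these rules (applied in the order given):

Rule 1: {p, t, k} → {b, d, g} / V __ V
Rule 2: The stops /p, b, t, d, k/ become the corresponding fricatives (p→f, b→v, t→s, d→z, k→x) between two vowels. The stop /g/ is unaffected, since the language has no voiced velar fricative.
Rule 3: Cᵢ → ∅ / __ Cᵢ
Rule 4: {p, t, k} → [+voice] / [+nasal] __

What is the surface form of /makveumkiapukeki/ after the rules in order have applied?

makveumgiavugegi

Rule 1 (intervocalic voicing): /p/ is a voiceless stop between vowels /a/ and /u/, so it voices to [b]. /k/ is a voiceless stop between vowels /u/ and /e/, so it voices to [g]. /k/ is a voiceless stop between vowels /e/ and /i/, so it voices to [g]. /makveumkiapukeki/ → makveumkiabugegi.
Rule 2 (intervocalic spirantization): /b/ is a stop between vowels /a/ and /u/, so it spirantizes to the fricative [v]. /makveumkiabugegi/ → makveumkiavugegi.
Rule 3 (degemination): no segment meets the environment; /makveumkiavugegi/ is unchanged.
Rule 4 (post-nasal voicing): /k/ is a voiceless stop immediately after the nasal /m/, so it voices to [g]. /makveumkiavugegi/ → makveumgiavugegi.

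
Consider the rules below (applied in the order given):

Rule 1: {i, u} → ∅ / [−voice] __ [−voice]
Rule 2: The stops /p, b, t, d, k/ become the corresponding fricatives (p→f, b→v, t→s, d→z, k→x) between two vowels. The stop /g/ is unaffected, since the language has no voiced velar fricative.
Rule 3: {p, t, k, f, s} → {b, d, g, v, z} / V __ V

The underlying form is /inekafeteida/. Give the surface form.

inexavezeiza

Rule 1 (high vowel syncope): no segment meets the environment; /inekafeteida/ is unchanged.
Rule 2 (intervocalic spirantization): /k/ is a stop between vowels /e/ and /a/, so it spirantizes to the fricative [x]. /t/ is a stop between vowels /e/ and /e/, so it spirantizes to the fricative [s]. /d/ is a stop between vowels /i/ and /a/, so it spirantizes to the fricative [z]. /inekafeteida/ → inexafeseiza.
Rule 3 (intervocalic voicing): /f/ is a voiceless obstruent between vowels /a/ and /e/, so it voices to [v]. /s/ is a voiceless obstruent between vowels /e/ and /e/, so it voices to [z]. /inexafeseiza/ → inexavezeiza.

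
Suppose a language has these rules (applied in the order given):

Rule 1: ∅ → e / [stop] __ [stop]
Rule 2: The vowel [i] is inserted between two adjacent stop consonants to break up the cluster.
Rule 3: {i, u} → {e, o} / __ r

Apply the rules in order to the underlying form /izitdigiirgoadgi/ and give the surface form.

izitedigiergoadegi

Rule 1 (stop-cluster e-epenthesis): /t/ and /d/ form a stop–stop cluster, so [e] is inserted between them. /d/ and /g/ form a stop–stop cluster, so [e] is inserted between them. /izitdigiirgoadgi/ → izitedigiirgoadegi.
Rule 2 (stop-cluster i-epenthesis): no segment meets the environment; /izitedigiirgoadegi/ is unchanged.
Rule 3 (pre-rhotic lowering): /i/ is a high vowel immediately before /r/, so it lowers to [e]. /izitedigiirgoadegi/ → izitedigiergoadegi.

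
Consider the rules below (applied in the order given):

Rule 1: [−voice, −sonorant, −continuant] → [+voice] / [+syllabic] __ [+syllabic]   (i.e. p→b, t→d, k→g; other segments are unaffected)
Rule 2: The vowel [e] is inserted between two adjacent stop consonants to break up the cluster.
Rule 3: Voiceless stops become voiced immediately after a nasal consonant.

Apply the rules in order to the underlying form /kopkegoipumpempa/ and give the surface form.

kopekegoibumbemba

Rule 1 (intervocalic voicing): /p/ is a voiceless stop between vowels /i/ and /u/, so it voices to [b]. /kopkegoipumpempa/ → kopkegoibumpempa.
Rule 2 (stop-cluster e-epenthesis): /p/ and /k/ form a stop–stop cluster, so [e] is inserted between them. /kopkegoibumpempa/ → kopekegoibumpempa.
Rule 3 (post-nasal voicing): /p/ is a voiceless stop immediately after the nasal /m/, so it voices to [b]. /p/ is a voiceless stop immediately after the nasal /m/, so it voices to [b]. /kopekegoibumpempa/ → kopekegoibumbemba.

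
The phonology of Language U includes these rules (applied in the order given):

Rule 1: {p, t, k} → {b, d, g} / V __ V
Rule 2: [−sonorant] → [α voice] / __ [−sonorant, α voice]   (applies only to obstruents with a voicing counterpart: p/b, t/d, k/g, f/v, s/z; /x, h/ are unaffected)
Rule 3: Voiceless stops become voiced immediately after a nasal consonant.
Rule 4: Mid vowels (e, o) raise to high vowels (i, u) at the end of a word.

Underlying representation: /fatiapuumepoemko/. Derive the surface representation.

Rule 1 (intervocalic voicing): /t/ is a voiceless stop between vowels /a/ and /i/, so it voices to [d]. /p/ is a voiceless stop between vowels /a/ and /u/, so it voices to [b]. /p/ is a voiceless stop between vowels /e/ and /o/, so it voices to [b]. /fatiapuumepoemko/ → fadiabuumeboemko.
Rule 2 (regressive voicing assimilation): no segment meets the environment; /fadiabuumeboemko/ is unchanged.
Rule 3 (post-nasal voicing): /k/ is a voiceless stop immediately after the nasal /m/, so it voices to [g]. /fadiabuumeboemko/ → fadiabuumeboemgo.
Rule 4 (final vowel raising): /o/ is a mid vowel in word-final position, so it raises to [u]. /fadiabuumeboemgo/ → fadiabuumeboemgu.

fadiabuumeboemgu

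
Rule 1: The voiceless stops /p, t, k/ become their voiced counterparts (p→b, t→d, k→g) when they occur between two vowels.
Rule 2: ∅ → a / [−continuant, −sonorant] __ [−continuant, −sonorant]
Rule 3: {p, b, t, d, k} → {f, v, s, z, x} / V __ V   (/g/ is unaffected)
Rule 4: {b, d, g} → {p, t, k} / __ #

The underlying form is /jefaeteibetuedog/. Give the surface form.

jefaezeivezuezok

Rule 1 (intervocalic voicing): /t/ is a voiceless stop between vowels /e/ and /e/, so it voices to [d]. /t/ is a voiceless stop between vowels /e/ and /u/, so it voices to [d]. /jefaeteibetuedog/ → jefaedeibeduedog.
Rule 2 (stop-cluster a-epenthesis): no segment meets the environment; /jefaedeibeduedog/ is unchanged.
Rule 3 (intervocalic spirantization): /d/ is a stop between vowels /e/ and /e/, so it spirantizes to the fricative [z]. /b/ is a stop between vowels /i/ and /e/, so it spirantizes to the fricative [v]. /d/ is a stop between vowels /e/ and /u/, so it spirantizes to the fricative [z]. /d/ is a stop between vowels /e/ and /o/, so it spirantizes to the fricative [z]. /jefaedeibeduedog/ → jefaezeivezuezog.
Rule 4 (final devoicing): /g/ is a voiced stop in word-final position, so it devoices to [k]. /jefaezeivezuezog/ → jefaezeivezuezok.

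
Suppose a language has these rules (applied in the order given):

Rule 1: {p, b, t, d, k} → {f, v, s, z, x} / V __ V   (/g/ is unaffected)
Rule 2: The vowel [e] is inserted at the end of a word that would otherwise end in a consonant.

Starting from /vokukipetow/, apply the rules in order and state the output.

Rule 1 (intervocalic spirantization): /k/ is a stop between vowels /o/ and /u/, so it spirantizes to the fricative [x]. /k/ is a stop between vowels /u/ and /i/, so it spirantizes to the fricative [x]. /p/ is a stop between vowels /i/ and /e/, so it spirantizes to the fricative [f]. /t/ is a stop between vowels /e/ and /o/, so it spirantizes to the fricative [s]. /vokukipetow/ → voxuxifesow.
Rule 2 (final e-epenthesis): the form ends in the consonant /w/, so [e] is inserted word-finally. /voxuxifesow/ → voxuxifesowe.

voxuxifesowe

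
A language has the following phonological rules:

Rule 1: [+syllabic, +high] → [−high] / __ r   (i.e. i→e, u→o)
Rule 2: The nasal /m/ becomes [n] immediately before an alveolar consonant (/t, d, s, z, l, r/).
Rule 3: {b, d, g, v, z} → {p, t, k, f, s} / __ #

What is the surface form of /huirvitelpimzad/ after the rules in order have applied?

Rule 1 (pre-rhotic lowering): /i/ is a high vowel immediately before /r/, so it lowers to [e]. /huirvitelpimzad/ → huervitelpimzad.
Rule 2 (nasal place assimilation): /m/ precedes the alveolar consonant /z/, so it assimilates in place to [n]. /huervitelpimzad/ → huervitelpinzad.
Rule 3 (final devoicing): /d/ is a voiced obstruent in word-final position, so it devoices to [t]. /huervitelpinzad/ → huervitelpinzat.

huervitelpinzat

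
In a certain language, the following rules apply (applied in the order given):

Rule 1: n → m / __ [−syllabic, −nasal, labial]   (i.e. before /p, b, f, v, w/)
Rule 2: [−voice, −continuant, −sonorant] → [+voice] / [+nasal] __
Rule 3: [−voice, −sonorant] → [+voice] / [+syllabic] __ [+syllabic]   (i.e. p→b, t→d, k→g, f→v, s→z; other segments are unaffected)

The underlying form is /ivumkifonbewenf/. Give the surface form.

Rule 1 (nasal place assimilation): /n/ precedes the labial consonant /b/, so it assimilates in place to [m]. /n/ precedes the labial consonant /f/, so it assimilates in place to [m]. /ivumkifonbewenf/ → ivumkifombewemf.
Rule 2 (post-nasal voicing): /k/ is a voiceless stop immediately after the nasal /m/, so it voices to [g]. /ivumkifombewemf/ → ivumgifombewemf.
Rule 3 (intervocalic voicing): /f/ is a voiceless obstruent between vowels /i/ and /o/, so it voices to [v]. /ivumgifombewemf/ → ivumgivombewemf.

ivumgivombewemf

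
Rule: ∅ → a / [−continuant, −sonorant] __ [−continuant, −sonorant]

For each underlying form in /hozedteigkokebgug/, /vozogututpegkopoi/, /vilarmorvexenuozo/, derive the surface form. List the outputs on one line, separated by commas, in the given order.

hozedateigakokebagug, vozogututapegakopoi, vilarmorvexenuozo

/hozedteigkokebgug/: /d/ and /t/ form a stop–stop cluster, so [a] is inserted between them. /g/ and /k/ form a stop–stop cluster, so [a] is inserted between them. /b/ and /g/ form a stop–stop cluster, so [a] is inserted between them. → [hozedateigakokebagug].
/vozogututpegkopoi/: /t/ and /p/ form a stop–stop cluster, so [a] is inserted between them. /g/ and /k/ form a stop–stop cluster, so [a] is inserted between them. → [vozogututapegakopoi].
/vilarmorvexenuozo/: the rule's environment is not met; surfaces unchanged as [vilarmorvexenuozo].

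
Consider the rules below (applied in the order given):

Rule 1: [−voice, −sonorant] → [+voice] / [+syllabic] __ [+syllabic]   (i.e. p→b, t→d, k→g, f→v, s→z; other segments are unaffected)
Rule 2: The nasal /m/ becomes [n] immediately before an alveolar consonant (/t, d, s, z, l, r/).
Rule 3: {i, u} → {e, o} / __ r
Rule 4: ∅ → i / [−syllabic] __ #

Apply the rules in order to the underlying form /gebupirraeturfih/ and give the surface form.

gebuberraedorfihi

Rule 1 (intervocalic voicing): /p/ is a voiceless obstruent between vowels /u/ and /i/, so it voices to [b]. /t/ is a voiceless obstruent between vowels /e/ and /u/, so it voices to [d]. /gebupirraeturfih/ → gebubirraedurfih.
Rule 2 (nasal place assimilation): no segment meets the environment; /gebubirraedurfih/ is unchanged.
Rule 3 (pre-rhotic lowering): /i/ is a high vowel immediately before /r/, so it lowers to [e]. /u/ is a high vowel immediately before /r/, so it lowers to [o]. /gebubirraedurfih/ → gebuberraedorfih.
Rule 4 (final i-epenthesis): the form ends in the consonant /h/, so [i] is inserted word-finally. /gebuberraedorfih/ → gebuberraedorfihi.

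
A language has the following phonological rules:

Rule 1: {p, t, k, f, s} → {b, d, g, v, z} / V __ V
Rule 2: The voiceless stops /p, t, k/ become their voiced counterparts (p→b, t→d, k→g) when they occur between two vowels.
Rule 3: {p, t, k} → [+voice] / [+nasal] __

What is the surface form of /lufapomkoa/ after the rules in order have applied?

Rule 1 (intervocalic voicing): /f/ is a voiceless obstruent between vowels /u/ and /a/, so it voices to [v]. /p/ is a voiceless obstruent between vowels /a/ and /o/, so it voices to [b]. /lufapomkoa/ → luvabomkoa.
Rule 2 (intervocalic voicing): no segment meets the environment; /luvabomkoa/ is unchanged.
Rule 3 (post-nasal voicing): /k/ is a voiceless stop immediately after the nasal /m/, so it voices to [g]. /luvabomkoa/ → luvabomgoa.

luvabomgoa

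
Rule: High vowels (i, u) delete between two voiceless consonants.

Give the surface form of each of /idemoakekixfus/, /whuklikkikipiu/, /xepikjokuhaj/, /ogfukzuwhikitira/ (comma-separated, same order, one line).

/idemoakekixfus/: /i/ is a high vowel flanked by voiceless consonants /k/ and /x/, so it deletes. /u/ is a high vowel flanked by voiceless consonants /f/ and /s/, so it deletes. → [idemoakekxfs].
/whuklikkikipiu/: /u/ is a high vowel flanked by voiceless consonants /h/ and /k/, so it deletes. /i/ is a high vowel flanked by voiceless consonants /k/ and /k/, so it deletes. /i/ is a high vowel flanked by voiceless consonants /k/ and /p/, so it deletes. → [whklikkkpiu].
/xepikjokuhaj/: /i/ is a high vowel flanked by voiceless consonants /p/ and /k/, so it deletes. /u/ is a high vowel flanked by voiceless consonants /k/ and /h/, so it deletes. → [xepkjokhaj].
/ogfukzuwhikitira/: /u/ is a high vowel flanked by voiceless consonants /f/ and /k/, so it deletes. /i/ is a high vowel flanked by voiceless consonants /h/ and /k/, so it deletes. /i/ is a high vowel flanked by voiceless consonants /k/ and /t/, so it deletes. → [ogfkzuwhktira].

idemoakekxfs, whklikkkpiu, xepkjokhaj, ogfkzuwhktira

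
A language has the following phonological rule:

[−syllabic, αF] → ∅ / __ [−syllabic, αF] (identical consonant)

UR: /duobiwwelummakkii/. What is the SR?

duobiwelumakii

/ww/ is a geminate; the first /w/ deletes.
/mm/ is a geminate; the first /m/ deletes.
/kk/ is a geminate; the first /k/ deletes.
The other instances of /d/, /b/, /w/, /l/, /m/, /k/ do not occur in the required environment and remain unchanged.
Surface form: [duobiwelumakii].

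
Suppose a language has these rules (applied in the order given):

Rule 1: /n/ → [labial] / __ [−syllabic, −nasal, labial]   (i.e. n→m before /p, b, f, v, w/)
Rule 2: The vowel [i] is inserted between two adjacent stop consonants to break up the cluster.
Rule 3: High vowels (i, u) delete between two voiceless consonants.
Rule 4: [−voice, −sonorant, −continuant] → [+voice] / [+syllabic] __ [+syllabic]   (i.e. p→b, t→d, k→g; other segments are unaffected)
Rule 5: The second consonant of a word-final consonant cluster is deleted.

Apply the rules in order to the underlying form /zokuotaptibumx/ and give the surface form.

zoguodaptibum

Rule 1 (nasal place assimilation): no segment meets the environment; /zokuotaptibumx/ is unchanged.
Rule 2 (stop-cluster i-epenthesis): /p/ and /t/ form a stop–stop cluster, so [i] is inserted between them. /zokuotaptibumx/ → zokuotapitibumx.
Rule 3 (high vowel syncope): /i/ is a high vowel flanked by voiceless consonants /p/ and /t/, so it deletes. /zokuotapitibumx/ → zokuotaptibumx.
Rule 4 (intervocalic voicing): /k/ is a voiceless stop between vowels /o/ and /u/, so it voices to [g]. /t/ is a voiceless stop between vowels /o/ and /a/, so it voices to [d]. /zokuotaptibumx/ → zoguodaptibumx.
Rule 5 (final cluster simplification): /x/ is the second consonant of a word-final cluster /mx/, so it deletes. /zoguodaptibumx/ → zoguodaptibum.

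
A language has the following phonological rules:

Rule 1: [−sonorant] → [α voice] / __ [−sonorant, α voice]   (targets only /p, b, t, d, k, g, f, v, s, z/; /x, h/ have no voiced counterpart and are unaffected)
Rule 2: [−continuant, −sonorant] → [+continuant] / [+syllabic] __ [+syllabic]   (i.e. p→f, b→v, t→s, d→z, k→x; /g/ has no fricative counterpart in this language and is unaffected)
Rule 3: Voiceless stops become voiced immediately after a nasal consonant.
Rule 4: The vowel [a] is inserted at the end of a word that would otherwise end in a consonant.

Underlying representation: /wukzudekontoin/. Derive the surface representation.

Rule 1 (regressive voicing assimilation): /k/ precedes the voiced obstruent /z/, so it voices to [g] by assimilation. /wukzudekontoin/ → wugzudekontoin.
Rule 2 (intervocalic spirantization): /d/ is a stop between vowels /u/ and /e/, so it spirantizes to the fricative [z]. /k/ is a stop between vowels /e/ and /o/, so it spirantizes to the fricative [x]. /wugzudekontoin/ → wugzuzexontoin.
Rule 3 (post-nasal voicing): /t/ is a voiceless stop immediately after the nasal /n/, so it voices to [d]. /wugzuzexontoin/ → wugzuzexondoin.
Rule 4 (final a-epenthesis): the form ends in the consonant /n/, so [a] is inserted word-finally. /wugzuzexondoin/ → wugzuzexondoina.

wugzuzexondoina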